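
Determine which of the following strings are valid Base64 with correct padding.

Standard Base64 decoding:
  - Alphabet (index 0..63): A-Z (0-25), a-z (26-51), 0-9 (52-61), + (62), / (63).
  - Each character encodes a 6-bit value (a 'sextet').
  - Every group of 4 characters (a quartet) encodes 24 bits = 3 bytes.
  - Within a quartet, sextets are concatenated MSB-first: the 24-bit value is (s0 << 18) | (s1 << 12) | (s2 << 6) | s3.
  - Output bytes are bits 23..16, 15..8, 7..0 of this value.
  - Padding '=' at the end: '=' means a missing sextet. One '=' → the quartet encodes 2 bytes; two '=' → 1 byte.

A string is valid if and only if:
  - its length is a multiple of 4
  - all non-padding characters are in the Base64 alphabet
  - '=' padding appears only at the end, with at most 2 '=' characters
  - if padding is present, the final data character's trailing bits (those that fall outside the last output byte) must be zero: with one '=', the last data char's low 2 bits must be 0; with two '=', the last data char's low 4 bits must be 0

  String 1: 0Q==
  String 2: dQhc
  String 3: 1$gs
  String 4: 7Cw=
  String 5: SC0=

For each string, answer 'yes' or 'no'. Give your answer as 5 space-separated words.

String 1: '0Q==' → valid
String 2: 'dQhc' → valid
String 3: '1$gs' → invalid (bad char(s): ['$'])
String 4: '7Cw=' → valid
String 5: 'SC0=' → valid

Answer: yes yes no yes yes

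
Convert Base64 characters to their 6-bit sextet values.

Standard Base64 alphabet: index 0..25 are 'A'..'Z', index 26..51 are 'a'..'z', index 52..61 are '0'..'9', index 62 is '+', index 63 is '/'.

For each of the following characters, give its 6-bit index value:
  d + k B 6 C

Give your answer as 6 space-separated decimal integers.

'd': a..z range, 26 + ord('d') − ord('a') = 29
'+': index 62
'k': a..z range, 26 + ord('k') − ord('a') = 36
'B': A..Z range, ord('B') − ord('A') = 1
'6': 0..9 range, 52 + ord('6') − ord('0') = 58
'C': A..Z range, ord('C') − ord('A') = 2

Answer: 29 62 36 1 58 2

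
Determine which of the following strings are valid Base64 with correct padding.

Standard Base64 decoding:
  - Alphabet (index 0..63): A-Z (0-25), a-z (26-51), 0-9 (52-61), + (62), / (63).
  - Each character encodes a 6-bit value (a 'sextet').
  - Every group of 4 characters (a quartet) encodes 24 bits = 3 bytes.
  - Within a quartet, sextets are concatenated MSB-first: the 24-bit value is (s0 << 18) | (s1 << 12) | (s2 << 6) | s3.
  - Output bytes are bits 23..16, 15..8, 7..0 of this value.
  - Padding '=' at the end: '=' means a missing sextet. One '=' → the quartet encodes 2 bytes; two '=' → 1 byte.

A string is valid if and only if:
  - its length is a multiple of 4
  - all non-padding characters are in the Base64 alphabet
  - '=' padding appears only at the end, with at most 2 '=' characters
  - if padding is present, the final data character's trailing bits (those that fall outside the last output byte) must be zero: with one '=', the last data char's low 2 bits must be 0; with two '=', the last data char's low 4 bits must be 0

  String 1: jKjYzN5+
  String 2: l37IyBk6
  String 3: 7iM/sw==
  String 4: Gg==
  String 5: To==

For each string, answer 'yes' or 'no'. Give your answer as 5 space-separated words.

Answer: yes yes yes yes no

Derivation:
String 1: 'jKjYzN5+' → valid
String 2: 'l37IyBk6' → valid
String 3: '7iM/sw==' → valid
String 4: 'Gg==' → valid
String 5: 'To==' → invalid (bad trailing bits)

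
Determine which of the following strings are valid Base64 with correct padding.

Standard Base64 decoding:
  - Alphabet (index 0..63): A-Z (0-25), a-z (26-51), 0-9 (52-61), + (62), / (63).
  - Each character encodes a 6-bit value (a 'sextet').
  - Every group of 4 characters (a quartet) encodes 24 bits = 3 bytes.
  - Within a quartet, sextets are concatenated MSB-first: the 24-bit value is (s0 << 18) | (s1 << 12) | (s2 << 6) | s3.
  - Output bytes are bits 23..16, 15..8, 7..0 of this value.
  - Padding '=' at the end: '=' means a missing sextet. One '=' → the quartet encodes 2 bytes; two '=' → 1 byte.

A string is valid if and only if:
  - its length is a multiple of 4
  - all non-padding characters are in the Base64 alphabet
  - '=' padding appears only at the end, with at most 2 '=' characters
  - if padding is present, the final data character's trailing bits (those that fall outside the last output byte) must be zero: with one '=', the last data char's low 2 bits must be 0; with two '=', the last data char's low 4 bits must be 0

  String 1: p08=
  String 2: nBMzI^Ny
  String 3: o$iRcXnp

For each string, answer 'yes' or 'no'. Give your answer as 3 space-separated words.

String 1: 'p08=' → valid
String 2: 'nBMzI^Ny' → invalid (bad char(s): ['^'])
String 3: 'o$iRcXnp' → invalid (bad char(s): ['$'])

Answer: yes no no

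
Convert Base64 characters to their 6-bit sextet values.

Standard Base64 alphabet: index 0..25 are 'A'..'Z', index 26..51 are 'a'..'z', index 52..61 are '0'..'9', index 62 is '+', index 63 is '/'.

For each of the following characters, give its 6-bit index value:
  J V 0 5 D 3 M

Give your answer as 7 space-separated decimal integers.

Answer: 9 21 52 57 3 55 12

Derivation:
'J': A..Z range, ord('J') − ord('A') = 9
'V': A..Z range, ord('V') − ord('A') = 21
'0': 0..9 range, 52 + ord('0') − ord('0') = 52
'5': 0..9 range, 52 + ord('5') − ord('0') = 57
'D': A..Z range, ord('D') − ord('A') = 3
'3': 0..9 range, 52 + ord('3') − ord('0') = 55
'M': A..Z range, ord('M') − ord('A') = 12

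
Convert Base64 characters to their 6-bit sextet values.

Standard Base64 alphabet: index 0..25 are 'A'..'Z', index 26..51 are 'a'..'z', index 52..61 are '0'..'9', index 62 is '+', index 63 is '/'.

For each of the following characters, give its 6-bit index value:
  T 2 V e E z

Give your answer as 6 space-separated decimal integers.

Answer: 19 54 21 30 4 51

Derivation:
'T': A..Z range, ord('T') − ord('A') = 19
'2': 0..9 range, 52 + ord('2') − ord('0') = 54
'V': A..Z range, ord('V') − ord('A') = 21
'e': a..z range, 26 + ord('e') − ord('a') = 30
'E': A..Z range, ord('E') − ord('A') = 4
'z': a..z range, 26 + ord('z') − ord('a') = 51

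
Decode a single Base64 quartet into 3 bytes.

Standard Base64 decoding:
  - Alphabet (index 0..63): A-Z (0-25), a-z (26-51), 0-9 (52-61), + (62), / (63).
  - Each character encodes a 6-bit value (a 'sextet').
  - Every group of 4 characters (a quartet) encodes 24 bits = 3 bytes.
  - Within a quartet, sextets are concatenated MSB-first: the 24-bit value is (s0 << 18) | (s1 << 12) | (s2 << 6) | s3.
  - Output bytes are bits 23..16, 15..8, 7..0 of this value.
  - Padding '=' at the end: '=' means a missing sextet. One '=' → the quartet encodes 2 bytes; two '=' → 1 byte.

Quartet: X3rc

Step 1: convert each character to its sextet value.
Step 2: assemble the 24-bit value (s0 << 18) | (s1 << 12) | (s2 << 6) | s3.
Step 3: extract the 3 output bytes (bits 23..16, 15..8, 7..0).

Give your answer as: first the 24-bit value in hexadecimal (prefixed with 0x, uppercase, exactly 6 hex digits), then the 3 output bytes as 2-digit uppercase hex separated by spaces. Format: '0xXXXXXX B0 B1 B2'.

Sextets: X=23, 3=55, r=43, c=28
24-bit: (23<<18) | (55<<12) | (43<<6) | 28
      = 0x5C0000 | 0x037000 | 0x000AC0 | 0x00001C
      = 0x5F7ADC
Bytes: (v>>16)&0xFF=5F, (v>>8)&0xFF=7A, v&0xFF=DC

Answer: 0x5F7ADC 5F 7A DC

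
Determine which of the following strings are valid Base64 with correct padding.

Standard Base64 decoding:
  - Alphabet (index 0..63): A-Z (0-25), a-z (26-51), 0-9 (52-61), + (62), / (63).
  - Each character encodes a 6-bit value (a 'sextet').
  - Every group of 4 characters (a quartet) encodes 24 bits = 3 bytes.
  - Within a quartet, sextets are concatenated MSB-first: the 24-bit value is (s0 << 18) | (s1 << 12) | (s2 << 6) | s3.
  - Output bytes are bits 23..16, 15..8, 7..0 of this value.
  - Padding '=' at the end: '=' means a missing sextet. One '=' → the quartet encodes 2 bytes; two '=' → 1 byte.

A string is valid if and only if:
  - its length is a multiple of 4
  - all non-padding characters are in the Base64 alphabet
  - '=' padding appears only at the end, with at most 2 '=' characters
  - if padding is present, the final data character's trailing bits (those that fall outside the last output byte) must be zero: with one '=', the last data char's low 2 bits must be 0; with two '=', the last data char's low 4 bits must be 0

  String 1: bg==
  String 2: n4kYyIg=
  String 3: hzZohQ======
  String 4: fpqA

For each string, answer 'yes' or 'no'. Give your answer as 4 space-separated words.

String 1: 'bg==' → valid
String 2: 'n4kYyIg=' → valid
String 3: 'hzZohQ======' → invalid (6 pad chars (max 2))
String 4: 'fpqA' → valid

Answer: yes yes no yes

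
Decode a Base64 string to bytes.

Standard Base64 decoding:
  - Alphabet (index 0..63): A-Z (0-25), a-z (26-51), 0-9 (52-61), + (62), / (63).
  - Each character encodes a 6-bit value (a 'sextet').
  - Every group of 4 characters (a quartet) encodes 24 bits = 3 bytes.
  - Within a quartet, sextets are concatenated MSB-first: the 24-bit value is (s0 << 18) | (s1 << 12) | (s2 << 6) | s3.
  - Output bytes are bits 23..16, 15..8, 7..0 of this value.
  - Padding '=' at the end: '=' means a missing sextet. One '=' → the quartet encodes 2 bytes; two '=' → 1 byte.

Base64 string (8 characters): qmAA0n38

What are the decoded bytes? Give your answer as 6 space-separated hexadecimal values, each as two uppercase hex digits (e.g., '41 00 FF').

After char 0 ('q'=42): chars_in_quartet=1 acc=0x2A bytes_emitted=0
After char 1 ('m'=38): chars_in_quartet=2 acc=0xAA6 bytes_emitted=0
After char 2 ('A'=0): chars_in_quartet=3 acc=0x2A980 bytes_emitted=0
After char 3 ('A'=0): chars_in_quartet=4 acc=0xAA6000 -> emit AA 60 00, reset; bytes_emitted=3
After char 4 ('0'=52): chars_in_quartet=1 acc=0x34 bytes_emitted=3
After char 5 ('n'=39): chars_in_quartet=2 acc=0xD27 bytes_emitted=3
After char 6 ('3'=55): chars_in_quartet=3 acc=0x349F7 bytes_emitted=3
After char 7 ('8'=60): chars_in_quartet=4 acc=0xD27DFC -> emit D2 7D FC, reset; bytes_emitted=6

Answer: AA 60 00 D2 7D FC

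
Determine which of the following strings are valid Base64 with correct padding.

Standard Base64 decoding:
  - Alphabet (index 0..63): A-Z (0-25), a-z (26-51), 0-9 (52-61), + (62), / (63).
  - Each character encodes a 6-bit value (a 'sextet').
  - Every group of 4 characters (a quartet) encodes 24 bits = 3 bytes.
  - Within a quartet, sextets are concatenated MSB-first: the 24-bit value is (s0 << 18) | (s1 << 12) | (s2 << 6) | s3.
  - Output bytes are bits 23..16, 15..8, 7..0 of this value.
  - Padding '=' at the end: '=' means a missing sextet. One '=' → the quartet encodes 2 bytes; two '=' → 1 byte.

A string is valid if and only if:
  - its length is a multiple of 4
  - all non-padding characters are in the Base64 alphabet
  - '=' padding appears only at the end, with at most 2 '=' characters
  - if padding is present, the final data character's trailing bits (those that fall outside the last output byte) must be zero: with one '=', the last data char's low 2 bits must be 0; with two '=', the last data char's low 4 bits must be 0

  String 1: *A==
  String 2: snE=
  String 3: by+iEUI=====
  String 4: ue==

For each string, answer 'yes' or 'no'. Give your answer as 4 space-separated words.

String 1: '*A==' → invalid (bad char(s): ['*'])
String 2: 'snE=' → valid
String 3: 'by+iEUI=====' → invalid (5 pad chars (max 2))
String 4: 'ue==' → invalid (bad trailing bits)

Answer: no yes no no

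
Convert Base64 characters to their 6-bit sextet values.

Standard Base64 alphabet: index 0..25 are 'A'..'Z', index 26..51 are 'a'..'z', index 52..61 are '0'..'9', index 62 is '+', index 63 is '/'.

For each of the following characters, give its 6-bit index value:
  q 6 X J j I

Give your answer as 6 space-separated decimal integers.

Answer: 42 58 23 9 35 8

Derivation:
'q': a..z range, 26 + ord('q') − ord('a') = 42
'6': 0..9 range, 52 + ord('6') − ord('0') = 58
'X': A..Z range, ord('X') − ord('A') = 23
'J': A..Z range, ord('J') − ord('A') = 9
'j': a..z range, 26 + ord('j') − ord('a') = 35
'I': A..Z range, ord('I') − ord('A') = 8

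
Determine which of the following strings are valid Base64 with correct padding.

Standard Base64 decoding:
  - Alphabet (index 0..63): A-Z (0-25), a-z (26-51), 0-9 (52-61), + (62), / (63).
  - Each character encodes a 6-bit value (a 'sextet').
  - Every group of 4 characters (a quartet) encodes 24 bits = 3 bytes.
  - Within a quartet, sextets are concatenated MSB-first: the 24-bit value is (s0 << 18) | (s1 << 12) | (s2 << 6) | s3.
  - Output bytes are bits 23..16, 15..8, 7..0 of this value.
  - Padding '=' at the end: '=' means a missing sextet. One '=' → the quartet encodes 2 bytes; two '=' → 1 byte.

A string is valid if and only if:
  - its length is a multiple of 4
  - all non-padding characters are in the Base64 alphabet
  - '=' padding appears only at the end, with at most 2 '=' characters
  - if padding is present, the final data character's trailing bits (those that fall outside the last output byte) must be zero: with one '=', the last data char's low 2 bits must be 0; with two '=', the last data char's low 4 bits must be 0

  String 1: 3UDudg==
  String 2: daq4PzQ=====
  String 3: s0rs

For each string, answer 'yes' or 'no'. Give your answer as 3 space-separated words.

Answer: yes no yes

Derivation:
String 1: '3UDudg==' → valid
String 2: 'daq4PzQ=====' → invalid (5 pad chars (max 2))
String 3: 's0rs' → valid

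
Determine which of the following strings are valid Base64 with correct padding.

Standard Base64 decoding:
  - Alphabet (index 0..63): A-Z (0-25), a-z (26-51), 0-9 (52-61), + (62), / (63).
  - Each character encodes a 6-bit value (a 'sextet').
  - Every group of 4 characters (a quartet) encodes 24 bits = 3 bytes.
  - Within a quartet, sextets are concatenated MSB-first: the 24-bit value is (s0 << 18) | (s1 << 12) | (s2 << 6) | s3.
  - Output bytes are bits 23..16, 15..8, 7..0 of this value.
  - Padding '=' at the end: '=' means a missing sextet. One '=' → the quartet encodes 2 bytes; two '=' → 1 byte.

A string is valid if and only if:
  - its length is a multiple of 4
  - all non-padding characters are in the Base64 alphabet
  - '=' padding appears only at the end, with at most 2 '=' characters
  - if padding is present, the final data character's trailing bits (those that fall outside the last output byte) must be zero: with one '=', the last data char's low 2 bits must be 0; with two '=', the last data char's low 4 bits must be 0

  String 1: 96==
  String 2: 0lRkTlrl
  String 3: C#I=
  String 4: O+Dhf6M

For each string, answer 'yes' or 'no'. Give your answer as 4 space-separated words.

String 1: '96==' → invalid (bad trailing bits)
String 2: '0lRkTlrl' → valid
String 3: 'C#I=' → invalid (bad char(s): ['#'])
String 4: 'O+Dhf6M' → invalid (len=7 not mult of 4)

Answer: no yes no no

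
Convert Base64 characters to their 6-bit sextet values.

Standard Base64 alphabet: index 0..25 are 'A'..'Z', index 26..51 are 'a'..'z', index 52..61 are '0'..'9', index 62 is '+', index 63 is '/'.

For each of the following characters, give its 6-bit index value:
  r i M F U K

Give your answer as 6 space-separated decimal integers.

Answer: 43 34 12 5 20 10

Derivation:
'r': a..z range, 26 + ord('r') − ord('a') = 43
'i': a..z range, 26 + ord('i') − ord('a') = 34
'M': A..Z range, ord('M') − ord('A') = 12
'F': A..Z range, ord('F') − ord('A') = 5
'U': A..Z range, ord('U') − ord('A') = 20
'K': A..Z range, ord('K') − ord('A') = 10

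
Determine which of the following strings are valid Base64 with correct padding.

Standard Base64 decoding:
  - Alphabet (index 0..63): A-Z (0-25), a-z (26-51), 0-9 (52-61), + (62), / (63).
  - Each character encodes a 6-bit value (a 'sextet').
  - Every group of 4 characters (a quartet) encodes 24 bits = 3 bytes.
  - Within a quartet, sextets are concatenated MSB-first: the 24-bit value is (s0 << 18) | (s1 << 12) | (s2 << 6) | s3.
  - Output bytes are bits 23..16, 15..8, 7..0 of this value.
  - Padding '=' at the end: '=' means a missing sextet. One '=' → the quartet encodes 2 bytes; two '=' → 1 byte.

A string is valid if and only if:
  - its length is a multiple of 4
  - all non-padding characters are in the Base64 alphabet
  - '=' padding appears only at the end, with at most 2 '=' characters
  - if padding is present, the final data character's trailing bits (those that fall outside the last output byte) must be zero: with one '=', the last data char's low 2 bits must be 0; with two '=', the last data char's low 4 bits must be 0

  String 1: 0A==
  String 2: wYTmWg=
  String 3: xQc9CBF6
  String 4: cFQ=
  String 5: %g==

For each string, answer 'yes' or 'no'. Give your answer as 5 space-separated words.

String 1: '0A==' → valid
String 2: 'wYTmWg=' → invalid (len=7 not mult of 4)
String 3: 'xQc9CBF6' → valid
String 4: 'cFQ=' → valid
String 5: '%g==' → invalid (bad char(s): ['%'])

Answer: yes no yes yes no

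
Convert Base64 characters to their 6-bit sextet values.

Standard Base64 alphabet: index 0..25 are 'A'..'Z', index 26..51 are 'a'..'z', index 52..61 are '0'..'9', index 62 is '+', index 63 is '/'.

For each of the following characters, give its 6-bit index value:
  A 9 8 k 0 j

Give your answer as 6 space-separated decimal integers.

Answer: 0 61 60 36 52 35

Derivation:
'A': A..Z range, ord('A') − ord('A') = 0
'9': 0..9 range, 52 + ord('9') − ord('0') = 61
'8': 0..9 range, 52 + ord('8') − ord('0') = 60
'k': a..z range, 26 + ord('k') − ord('a') = 36
'0': 0..9 range, 52 + ord('0') − ord('0') = 52
'j': a..z range, 26 + ord('j') − ord('a') = 35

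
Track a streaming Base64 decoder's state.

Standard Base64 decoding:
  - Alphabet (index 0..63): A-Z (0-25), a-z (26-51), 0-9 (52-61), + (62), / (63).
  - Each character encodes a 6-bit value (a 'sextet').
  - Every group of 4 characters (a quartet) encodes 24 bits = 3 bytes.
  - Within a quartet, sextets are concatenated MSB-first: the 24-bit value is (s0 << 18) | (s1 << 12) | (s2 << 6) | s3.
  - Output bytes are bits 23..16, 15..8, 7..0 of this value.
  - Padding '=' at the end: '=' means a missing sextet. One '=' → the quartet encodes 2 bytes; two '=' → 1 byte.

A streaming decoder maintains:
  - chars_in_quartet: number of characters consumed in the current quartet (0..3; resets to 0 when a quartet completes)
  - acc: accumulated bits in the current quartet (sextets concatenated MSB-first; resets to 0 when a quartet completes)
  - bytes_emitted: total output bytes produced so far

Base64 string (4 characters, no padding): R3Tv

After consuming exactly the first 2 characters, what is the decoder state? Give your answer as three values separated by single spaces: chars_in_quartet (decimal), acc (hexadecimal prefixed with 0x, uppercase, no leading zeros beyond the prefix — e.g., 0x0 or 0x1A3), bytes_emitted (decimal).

After char 0 ('R'=17): chars_in_quartet=1 acc=0x11 bytes_emitted=0
After char 1 ('3'=55): chars_in_quartet=2 acc=0x477 bytes_emitted=0

Answer: 2 0x477 0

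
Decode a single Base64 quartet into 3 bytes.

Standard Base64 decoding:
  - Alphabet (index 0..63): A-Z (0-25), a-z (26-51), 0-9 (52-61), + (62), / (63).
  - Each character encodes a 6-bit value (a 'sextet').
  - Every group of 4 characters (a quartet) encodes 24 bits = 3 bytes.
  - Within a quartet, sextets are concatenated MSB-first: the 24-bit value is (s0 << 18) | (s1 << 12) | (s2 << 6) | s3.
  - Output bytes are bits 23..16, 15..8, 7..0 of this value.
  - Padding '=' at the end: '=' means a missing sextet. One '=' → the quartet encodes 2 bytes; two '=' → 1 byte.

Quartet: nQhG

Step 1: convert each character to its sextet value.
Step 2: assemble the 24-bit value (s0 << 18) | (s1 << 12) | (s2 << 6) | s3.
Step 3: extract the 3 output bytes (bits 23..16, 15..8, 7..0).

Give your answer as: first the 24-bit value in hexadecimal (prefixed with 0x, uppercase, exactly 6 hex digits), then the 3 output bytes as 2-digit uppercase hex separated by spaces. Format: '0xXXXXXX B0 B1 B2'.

Sextets: n=39, Q=16, h=33, G=6
24-bit: (39<<18) | (16<<12) | (33<<6) | 6
      = 0x9C0000 | 0x010000 | 0x000840 | 0x000006
      = 0x9D0846
Bytes: (v>>16)&0xFF=9D, (v>>8)&0xFF=08, v&0xFF=46

Answer: 0x9D0846 9D 08 46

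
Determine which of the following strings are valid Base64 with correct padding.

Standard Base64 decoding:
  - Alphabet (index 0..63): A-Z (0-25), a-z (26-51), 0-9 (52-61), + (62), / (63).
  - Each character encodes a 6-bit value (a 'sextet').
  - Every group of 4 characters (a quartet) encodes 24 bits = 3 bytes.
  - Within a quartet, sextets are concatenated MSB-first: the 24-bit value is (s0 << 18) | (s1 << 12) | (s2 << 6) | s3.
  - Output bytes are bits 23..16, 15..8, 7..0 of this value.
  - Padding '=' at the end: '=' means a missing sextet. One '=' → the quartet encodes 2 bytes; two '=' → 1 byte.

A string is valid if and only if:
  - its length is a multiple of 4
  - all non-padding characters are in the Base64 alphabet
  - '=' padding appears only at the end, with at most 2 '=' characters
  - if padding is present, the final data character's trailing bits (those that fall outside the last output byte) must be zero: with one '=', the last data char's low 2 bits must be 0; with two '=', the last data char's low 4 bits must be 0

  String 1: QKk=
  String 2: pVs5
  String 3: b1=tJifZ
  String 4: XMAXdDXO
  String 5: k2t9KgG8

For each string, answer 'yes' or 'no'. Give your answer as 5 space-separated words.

Answer: yes yes no yes yes

Derivation:
String 1: 'QKk=' → valid
String 2: 'pVs5' → valid
String 3: 'b1=tJifZ' → invalid (bad char(s): ['=']; '=' in middle)
String 4: 'XMAXdDXO' → valid
String 5: 'k2t9KgG8' → valid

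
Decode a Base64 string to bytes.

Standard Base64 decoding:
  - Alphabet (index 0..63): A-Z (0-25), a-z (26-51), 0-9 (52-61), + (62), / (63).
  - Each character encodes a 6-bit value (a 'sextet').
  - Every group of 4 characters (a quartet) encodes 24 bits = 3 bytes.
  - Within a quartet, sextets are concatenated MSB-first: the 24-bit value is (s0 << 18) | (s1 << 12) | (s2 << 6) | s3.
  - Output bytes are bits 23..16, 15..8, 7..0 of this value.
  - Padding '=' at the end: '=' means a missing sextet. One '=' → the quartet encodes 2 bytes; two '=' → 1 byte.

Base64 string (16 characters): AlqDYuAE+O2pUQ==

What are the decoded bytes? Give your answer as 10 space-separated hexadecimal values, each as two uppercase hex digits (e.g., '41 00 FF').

After char 0 ('A'=0): chars_in_quartet=1 acc=0x0 bytes_emitted=0
After char 1 ('l'=37): chars_in_quartet=2 acc=0x25 bytes_emitted=0
After char 2 ('q'=42): chars_in_quartet=3 acc=0x96A bytes_emitted=0
After char 3 ('D'=3): chars_in_quartet=4 acc=0x25A83 -> emit 02 5A 83, reset; bytes_emitted=3
After char 4 ('Y'=24): chars_in_quartet=1 acc=0x18 bytes_emitted=3
After char 5 ('u'=46): chars_in_quartet=2 acc=0x62E bytes_emitted=3
After char 6 ('A'=0): chars_in_quartet=3 acc=0x18B80 bytes_emitted=3
After char 7 ('E'=4): chars_in_quartet=4 acc=0x62E004 -> emit 62 E0 04, reset; bytes_emitted=6
After char 8 ('+'=62): chars_in_quartet=1 acc=0x3E bytes_emitted=6
After char 9 ('O'=14): chars_in_quartet=2 acc=0xF8E bytes_emitted=6
After char 10 ('2'=54): chars_in_quartet=3 acc=0x3E3B6 bytes_emitted=6
After char 11 ('p'=41): chars_in_quartet=4 acc=0xF8EDA9 -> emit F8 ED A9, reset; bytes_emitted=9
After char 12 ('U'=20): chars_in_quartet=1 acc=0x14 bytes_emitted=9
After char 13 ('Q'=16): chars_in_quartet=2 acc=0x510 bytes_emitted=9
Padding '==': partial quartet acc=0x510 -> emit 51; bytes_emitted=10

Answer: 02 5A 83 62 E0 04 F8 ED A9 51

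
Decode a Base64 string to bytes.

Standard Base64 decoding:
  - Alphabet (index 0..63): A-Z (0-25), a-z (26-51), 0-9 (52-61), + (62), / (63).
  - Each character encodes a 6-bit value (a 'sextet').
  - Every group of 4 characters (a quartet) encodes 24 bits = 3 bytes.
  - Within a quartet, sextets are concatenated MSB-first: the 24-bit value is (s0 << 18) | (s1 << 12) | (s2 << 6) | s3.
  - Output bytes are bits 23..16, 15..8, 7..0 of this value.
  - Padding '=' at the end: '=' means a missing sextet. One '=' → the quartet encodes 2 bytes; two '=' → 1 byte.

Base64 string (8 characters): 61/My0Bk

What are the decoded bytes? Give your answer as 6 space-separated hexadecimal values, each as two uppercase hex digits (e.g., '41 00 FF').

Answer: EB 5F CC CB 40 64

Derivation:
After char 0 ('6'=58): chars_in_quartet=1 acc=0x3A bytes_emitted=0
After char 1 ('1'=53): chars_in_quartet=2 acc=0xEB5 bytes_emitted=0
After char 2 ('/'=63): chars_in_quartet=3 acc=0x3AD7F bytes_emitted=0
After char 3 ('M'=12): chars_in_quartet=4 acc=0xEB5FCC -> emit EB 5F CC, reset; bytes_emitted=3
After char 4 ('y'=50): chars_in_quartet=1 acc=0x32 bytes_emitted=3
After char 5 ('0'=52): chars_in_quartet=2 acc=0xCB4 bytes_emitted=3
After char 6 ('B'=1): chars_in_quartet=3 acc=0x32D01 bytes_emitted=3
After char 7 ('k'=36): chars_in_quartet=4 acc=0xCB4064 -> emit CB 40 64, reset; bytes_emitted=6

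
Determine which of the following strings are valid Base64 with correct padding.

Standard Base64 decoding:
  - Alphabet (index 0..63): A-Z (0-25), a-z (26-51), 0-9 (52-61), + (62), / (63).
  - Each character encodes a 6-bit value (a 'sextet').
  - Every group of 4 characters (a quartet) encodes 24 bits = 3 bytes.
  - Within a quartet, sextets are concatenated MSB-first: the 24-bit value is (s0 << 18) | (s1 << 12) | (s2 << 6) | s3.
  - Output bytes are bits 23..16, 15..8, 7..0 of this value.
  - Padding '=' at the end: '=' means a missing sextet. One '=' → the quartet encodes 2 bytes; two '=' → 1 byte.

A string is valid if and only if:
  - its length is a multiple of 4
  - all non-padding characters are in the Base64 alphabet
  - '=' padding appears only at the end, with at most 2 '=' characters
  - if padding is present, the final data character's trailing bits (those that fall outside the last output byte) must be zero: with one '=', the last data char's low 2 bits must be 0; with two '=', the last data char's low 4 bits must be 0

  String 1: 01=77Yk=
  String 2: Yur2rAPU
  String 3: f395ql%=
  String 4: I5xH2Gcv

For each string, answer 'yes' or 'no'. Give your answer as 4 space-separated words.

String 1: '01=77Yk=' → invalid (bad char(s): ['=']; '=' in middle)
String 2: 'Yur2rAPU' → valid
String 3: 'f395ql%=' → invalid (bad char(s): ['%'])
String 4: 'I5xH2Gcv' → valid

Answer: no yes no yes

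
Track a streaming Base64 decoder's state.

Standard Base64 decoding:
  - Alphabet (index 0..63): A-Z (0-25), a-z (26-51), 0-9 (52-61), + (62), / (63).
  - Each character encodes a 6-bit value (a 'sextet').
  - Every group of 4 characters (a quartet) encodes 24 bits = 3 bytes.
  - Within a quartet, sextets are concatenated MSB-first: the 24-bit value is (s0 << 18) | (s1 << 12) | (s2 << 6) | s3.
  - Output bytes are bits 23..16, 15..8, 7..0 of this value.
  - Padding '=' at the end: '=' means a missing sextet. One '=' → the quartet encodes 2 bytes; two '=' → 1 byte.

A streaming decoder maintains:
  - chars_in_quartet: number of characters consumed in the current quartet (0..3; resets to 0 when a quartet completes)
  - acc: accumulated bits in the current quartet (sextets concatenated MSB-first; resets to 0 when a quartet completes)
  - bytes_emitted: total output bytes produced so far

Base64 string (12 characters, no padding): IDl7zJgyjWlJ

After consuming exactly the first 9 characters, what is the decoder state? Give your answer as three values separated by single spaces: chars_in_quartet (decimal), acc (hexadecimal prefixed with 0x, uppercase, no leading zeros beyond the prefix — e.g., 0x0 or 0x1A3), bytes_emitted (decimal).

After char 0 ('I'=8): chars_in_quartet=1 acc=0x8 bytes_emitted=0
After char 1 ('D'=3): chars_in_quartet=2 acc=0x203 bytes_emitted=0
After char 2 ('l'=37): chars_in_quartet=3 acc=0x80E5 bytes_emitted=0
After char 3 ('7'=59): chars_in_quartet=4 acc=0x20397B -> emit 20 39 7B, reset; bytes_emitted=3
After char 4 ('z'=51): chars_in_quartet=1 acc=0x33 bytes_emitted=3
After char 5 ('J'=9): chars_in_quartet=2 acc=0xCC9 bytes_emitted=3
After char 6 ('g'=32): chars_in_quartet=3 acc=0x33260 bytes_emitted=3
After char 7 ('y'=50): chars_in_quartet=4 acc=0xCC9832 -> emit CC 98 32, reset; bytes_emitted=6
After char 8 ('j'=35): chars_in_quartet=1 acc=0x23 bytes_emitted=6

Answer: 1 0x23 6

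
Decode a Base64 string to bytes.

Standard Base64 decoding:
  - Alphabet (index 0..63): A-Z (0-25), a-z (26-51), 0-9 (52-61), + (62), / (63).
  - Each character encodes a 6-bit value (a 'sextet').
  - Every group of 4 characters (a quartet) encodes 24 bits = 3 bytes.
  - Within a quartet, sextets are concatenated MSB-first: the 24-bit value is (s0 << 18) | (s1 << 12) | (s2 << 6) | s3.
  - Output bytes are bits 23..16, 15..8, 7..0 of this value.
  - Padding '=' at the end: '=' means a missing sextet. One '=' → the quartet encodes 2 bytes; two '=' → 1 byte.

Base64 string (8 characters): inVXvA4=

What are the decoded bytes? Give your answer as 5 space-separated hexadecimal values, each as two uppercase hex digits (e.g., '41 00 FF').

Answer: 8A 75 57 BC 0E

Derivation:
After char 0 ('i'=34): chars_in_quartet=1 acc=0x22 bytes_emitted=0
After char 1 ('n'=39): chars_in_quartet=2 acc=0x8A7 bytes_emitted=0
After char 2 ('V'=21): chars_in_quartet=3 acc=0x229D5 bytes_emitted=0
After char 3 ('X'=23): chars_in_quartet=4 acc=0x8A7557 -> emit 8A 75 57, reset; bytes_emitted=3
After char 4 ('v'=47): chars_in_quartet=1 acc=0x2F bytes_emitted=3
After char 5 ('A'=0): chars_in_quartet=2 acc=0xBC0 bytes_emitted=3
After char 6 ('4'=56): chars_in_quartet=3 acc=0x2F038 bytes_emitted=3
Padding '=': partial quartet acc=0x2F038 -> emit BC 0E; bytes_emitted=5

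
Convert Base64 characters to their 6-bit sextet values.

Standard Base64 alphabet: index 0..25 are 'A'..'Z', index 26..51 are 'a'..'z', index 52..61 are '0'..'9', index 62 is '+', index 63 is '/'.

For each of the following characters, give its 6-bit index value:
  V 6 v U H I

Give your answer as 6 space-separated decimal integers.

Answer: 21 58 47 20 7 8

Derivation:
'V': A..Z range, ord('V') − ord('A') = 21
'6': 0..9 range, 52 + ord('6') − ord('0') = 58
'v': a..z range, 26 + ord('v') − ord('a') = 47
'U': A..Z range, ord('U') − ord('A') = 20
'H': A..Z range, ord('H') − ord('A') = 7
'I': A..Z range, ord('I') − ord('A') = 8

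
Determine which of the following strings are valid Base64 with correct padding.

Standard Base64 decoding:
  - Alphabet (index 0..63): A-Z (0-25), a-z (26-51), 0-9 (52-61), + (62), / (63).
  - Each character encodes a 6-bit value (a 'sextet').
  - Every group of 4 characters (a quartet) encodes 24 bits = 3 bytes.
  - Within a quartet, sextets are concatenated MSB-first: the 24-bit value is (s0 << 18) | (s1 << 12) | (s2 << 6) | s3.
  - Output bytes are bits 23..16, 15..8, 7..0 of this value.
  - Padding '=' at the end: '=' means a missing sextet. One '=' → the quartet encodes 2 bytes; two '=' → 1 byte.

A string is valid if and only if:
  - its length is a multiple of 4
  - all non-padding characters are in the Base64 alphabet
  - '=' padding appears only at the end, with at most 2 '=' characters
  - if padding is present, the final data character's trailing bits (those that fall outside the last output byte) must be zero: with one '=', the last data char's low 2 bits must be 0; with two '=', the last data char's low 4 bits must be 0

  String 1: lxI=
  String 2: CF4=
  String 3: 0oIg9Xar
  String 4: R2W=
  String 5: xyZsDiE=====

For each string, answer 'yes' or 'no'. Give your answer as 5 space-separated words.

String 1: 'lxI=' → valid
String 2: 'CF4=' → valid
String 3: '0oIg9Xar' → valid
String 4: 'R2W=' → invalid (bad trailing bits)
String 5: 'xyZsDiE=====' → invalid (5 pad chars (max 2))

Answer: yes yes yes no no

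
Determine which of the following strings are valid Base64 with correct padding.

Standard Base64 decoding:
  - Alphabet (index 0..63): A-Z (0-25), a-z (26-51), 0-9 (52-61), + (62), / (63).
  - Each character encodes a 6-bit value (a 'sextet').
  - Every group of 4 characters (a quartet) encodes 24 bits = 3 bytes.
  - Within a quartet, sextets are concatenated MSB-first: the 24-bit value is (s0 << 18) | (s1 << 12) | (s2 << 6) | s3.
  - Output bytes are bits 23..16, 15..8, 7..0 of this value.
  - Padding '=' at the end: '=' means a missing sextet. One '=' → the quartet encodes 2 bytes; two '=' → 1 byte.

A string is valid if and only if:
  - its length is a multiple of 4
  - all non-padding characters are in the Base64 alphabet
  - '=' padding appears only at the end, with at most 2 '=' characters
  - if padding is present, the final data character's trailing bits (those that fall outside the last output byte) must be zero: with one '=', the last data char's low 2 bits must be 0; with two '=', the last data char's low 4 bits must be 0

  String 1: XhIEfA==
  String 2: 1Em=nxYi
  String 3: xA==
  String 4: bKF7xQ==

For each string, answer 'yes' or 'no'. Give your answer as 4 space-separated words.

String 1: 'XhIEfA==' → valid
String 2: '1Em=nxYi' → invalid (bad char(s): ['=']; '=' in middle)
String 3: 'xA==' → valid
String 4: 'bKF7xQ==' → valid

Answer: yes no yes yes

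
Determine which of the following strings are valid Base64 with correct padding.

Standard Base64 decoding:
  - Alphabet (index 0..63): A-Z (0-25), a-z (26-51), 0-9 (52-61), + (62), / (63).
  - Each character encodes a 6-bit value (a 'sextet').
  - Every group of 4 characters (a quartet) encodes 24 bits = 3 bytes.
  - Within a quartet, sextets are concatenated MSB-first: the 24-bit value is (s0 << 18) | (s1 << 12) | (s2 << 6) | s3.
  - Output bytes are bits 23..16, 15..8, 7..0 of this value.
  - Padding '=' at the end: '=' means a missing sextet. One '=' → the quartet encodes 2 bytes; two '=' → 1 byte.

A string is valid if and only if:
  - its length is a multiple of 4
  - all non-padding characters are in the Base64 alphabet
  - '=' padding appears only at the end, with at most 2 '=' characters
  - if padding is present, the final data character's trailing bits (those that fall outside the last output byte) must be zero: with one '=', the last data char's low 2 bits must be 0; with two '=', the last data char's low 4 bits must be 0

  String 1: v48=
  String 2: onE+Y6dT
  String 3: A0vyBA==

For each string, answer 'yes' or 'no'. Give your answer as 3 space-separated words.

String 1: 'v48=' → valid
String 2: 'onE+Y6dT' → valid
String 3: 'A0vyBA==' → valid

Answer: yes yes yes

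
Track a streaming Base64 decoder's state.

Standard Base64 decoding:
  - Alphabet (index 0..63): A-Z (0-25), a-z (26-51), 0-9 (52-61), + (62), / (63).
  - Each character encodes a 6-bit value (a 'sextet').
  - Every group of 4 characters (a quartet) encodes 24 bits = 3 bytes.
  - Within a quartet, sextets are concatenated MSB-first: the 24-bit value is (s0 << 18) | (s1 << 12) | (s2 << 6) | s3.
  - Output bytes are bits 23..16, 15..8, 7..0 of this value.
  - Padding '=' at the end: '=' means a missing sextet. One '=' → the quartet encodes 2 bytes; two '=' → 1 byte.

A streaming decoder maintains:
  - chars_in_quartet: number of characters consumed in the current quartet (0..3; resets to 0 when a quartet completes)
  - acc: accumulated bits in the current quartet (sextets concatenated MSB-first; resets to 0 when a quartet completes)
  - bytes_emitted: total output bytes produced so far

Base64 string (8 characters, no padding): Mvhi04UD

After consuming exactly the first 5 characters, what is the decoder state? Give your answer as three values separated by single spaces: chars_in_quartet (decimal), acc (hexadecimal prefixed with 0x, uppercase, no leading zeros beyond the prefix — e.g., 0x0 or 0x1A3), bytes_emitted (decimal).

Answer: 1 0x34 3

Derivation:
After char 0 ('M'=12): chars_in_quartet=1 acc=0xC bytes_emitted=0
After char 1 ('v'=47): chars_in_quartet=2 acc=0x32F bytes_emitted=0
After char 2 ('h'=33): chars_in_quartet=3 acc=0xCBE1 bytes_emitted=0
After char 3 ('i'=34): chars_in_quartet=4 acc=0x32F862 -> emit 32 F8 62, reset; bytes_emitted=3
After char 4 ('0'=52): chars_in_quartet=1 acc=0x34 bytes_emitted=3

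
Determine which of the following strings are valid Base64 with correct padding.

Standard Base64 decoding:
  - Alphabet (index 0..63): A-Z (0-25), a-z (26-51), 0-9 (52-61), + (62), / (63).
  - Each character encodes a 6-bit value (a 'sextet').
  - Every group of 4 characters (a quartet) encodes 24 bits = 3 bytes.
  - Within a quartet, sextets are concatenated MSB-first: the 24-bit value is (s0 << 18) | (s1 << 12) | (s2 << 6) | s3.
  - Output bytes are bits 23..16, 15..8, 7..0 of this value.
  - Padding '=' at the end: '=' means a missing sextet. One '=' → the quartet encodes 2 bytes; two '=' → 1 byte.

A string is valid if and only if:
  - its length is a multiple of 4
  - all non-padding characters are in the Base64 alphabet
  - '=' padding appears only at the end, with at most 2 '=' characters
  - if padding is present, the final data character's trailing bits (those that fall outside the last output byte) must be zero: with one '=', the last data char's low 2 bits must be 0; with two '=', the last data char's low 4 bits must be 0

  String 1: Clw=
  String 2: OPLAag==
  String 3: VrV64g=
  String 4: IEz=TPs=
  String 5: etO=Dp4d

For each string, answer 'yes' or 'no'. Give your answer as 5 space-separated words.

Answer: yes yes no no no

Derivation:
String 1: 'Clw=' → valid
String 2: 'OPLAag==' → valid
String 3: 'VrV64g=' → invalid (len=7 not mult of 4)
String 4: 'IEz=TPs=' → invalid (bad char(s): ['=']; '=' in middle)
String 5: 'etO=Dp4d' → invalid (bad char(s): ['=']; '=' in middle)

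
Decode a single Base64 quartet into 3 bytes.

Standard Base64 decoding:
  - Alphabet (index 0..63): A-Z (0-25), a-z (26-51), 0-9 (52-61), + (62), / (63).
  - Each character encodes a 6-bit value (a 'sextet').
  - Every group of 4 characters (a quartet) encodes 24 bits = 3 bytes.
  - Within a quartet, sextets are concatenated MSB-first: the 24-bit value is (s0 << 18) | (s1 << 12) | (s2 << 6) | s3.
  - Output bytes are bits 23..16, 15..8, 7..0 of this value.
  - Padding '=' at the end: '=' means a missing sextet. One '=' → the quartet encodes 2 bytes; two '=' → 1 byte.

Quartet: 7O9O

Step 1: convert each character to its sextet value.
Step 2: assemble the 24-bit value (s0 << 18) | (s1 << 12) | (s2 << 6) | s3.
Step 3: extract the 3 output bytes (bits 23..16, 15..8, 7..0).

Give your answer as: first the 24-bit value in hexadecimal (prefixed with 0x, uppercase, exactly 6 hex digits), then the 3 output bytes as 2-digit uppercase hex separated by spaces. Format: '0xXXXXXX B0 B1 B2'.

Sextets: 7=59, O=14, 9=61, O=14
24-bit: (59<<18) | (14<<12) | (61<<6) | 14
      = 0xEC0000 | 0x00E000 | 0x000F40 | 0x00000E
      = 0xECEF4E
Bytes: (v>>16)&0xFF=EC, (v>>8)&0xFF=EF, v&0xFF=4E

Answer: 0xECEF4E EC EF 4E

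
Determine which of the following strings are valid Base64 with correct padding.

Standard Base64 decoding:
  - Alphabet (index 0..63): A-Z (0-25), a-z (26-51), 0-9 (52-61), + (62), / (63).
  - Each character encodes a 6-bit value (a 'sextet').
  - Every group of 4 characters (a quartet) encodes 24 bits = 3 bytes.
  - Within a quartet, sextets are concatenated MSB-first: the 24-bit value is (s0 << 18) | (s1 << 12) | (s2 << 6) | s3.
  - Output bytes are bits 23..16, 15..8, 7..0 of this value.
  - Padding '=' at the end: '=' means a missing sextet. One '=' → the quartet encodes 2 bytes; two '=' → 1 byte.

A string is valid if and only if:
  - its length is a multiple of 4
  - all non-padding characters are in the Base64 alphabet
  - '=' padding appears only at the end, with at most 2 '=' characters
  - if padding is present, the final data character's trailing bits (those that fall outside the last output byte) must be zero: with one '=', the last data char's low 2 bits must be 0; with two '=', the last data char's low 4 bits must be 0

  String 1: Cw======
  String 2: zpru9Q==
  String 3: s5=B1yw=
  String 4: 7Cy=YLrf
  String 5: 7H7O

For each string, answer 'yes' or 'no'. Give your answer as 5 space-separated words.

String 1: 'Cw======' → invalid (6 pad chars (max 2))
String 2: 'zpru9Q==' → valid
String 3: 's5=B1yw=' → invalid (bad char(s): ['=']; '=' in middle)
String 4: '7Cy=YLrf' → invalid (bad char(s): ['=']; '=' in middle)
String 5: '7H7O' → valid

Answer: no yes no no yes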